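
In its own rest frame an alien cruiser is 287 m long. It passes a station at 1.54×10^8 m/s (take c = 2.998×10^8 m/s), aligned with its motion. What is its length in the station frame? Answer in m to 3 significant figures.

β = v/c = 1.54×10^8 / 2.998×10^8 = 0.51368
γ = 1/√(1 − 0.51368²) = 1.1655
Length contraction: L = L₀/γ = 287/1.1655 = 246 m

L ≈ 246 m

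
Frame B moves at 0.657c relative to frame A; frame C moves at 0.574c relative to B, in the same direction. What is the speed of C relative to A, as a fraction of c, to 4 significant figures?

u ≈ 0.8939c

Compose boost 2: (0.574 + 0.657)/(1 + 0.574×0.657) = 1.231/1.37712 = 0.8939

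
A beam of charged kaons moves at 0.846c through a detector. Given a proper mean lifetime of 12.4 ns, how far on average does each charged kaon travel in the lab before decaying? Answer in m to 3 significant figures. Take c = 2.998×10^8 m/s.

γ = 1/√(1 − 0.846²) = 1.8755
Dilated lifetime: Δt = γτ₀ = 1.8755 × 12.4 ns = 23.257 ns
d = vΔt = 0.846c × 23.257 ns = 2.5363×10^8 m/s × 2.3257×10^-8 s = 5.90 m

d ≈ 5.90 m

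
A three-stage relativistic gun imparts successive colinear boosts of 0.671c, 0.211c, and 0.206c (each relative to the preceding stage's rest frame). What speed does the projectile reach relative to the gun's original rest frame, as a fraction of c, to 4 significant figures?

Compose boost 2: (0.211 + 0.671)/(1 + 0.211×0.671) = 0.8820/1.14158 = 0.772613
Compose boost 3: (0.206 + 0.772613)/(1 + 0.206×0.772613) = 0.978613/1.15916 = 0.8442

u ≈ 0.8442c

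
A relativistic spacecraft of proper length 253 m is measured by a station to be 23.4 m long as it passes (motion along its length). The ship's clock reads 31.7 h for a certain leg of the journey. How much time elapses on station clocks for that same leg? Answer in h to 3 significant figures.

Length contraction ⇒ γ = L₀/L = 253/23.4 = 10.812
Time dilation: Δt = γτ₀ = 10.812 × 31.7 h = 343 h

Δt ≈ 343 h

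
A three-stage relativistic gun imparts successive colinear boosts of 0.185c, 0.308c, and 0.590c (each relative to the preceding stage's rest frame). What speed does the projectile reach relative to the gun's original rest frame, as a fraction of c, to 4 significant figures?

u ≈ 0.8284c

Compose boost 2: (0.308 + 0.185)/(1 + 0.308×0.185) = 0.4930/1.05698 = 0.466423
Compose boost 3: (0.590 + 0.466423)/(1 + 0.590×0.466423) = 1.05642/1.27519 = 0.8284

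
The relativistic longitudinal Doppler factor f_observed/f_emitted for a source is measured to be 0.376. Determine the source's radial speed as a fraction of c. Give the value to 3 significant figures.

f_obs/f_src = √((1−β)/(1+β)) = 0.376  ⇒  (1−β)/(1+β) = 0.14138
β = |1 − D²|/(1 + D²) = |1 − 0.14138|/(1 + 0.14138) = 0.752

β ≈ 0.752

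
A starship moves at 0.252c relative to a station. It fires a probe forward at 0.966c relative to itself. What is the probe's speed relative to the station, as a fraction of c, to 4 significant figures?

Relativistic velocity addition: u = (u' + v)/(1 + u'v/c²)
= (0.966 + 0.252)/(1 + 0.966×0.252) = 1.218/1.24343 = 0.9795

u ≈ 0.9795c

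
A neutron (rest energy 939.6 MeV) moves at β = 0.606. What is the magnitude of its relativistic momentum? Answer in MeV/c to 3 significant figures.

p ≈ 716 MeV/c

γ = 1/√(1 − 0.606²) = 1.2571
p = γβm₀c = 1.2571 × 0.606 × 939.6 MeV/c = 716 MeV/c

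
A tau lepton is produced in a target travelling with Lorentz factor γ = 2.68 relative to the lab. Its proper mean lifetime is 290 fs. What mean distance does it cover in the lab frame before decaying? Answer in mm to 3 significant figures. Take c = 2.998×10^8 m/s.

β = √(1 − 1/γ²) = √(1 − 1/2.68²) = 0.92778
Dilated lifetime: Δt = γτ₀ = 2.68 × 290 fs = 777.20 fs
d = vΔt = 0.92778c × 777.20 fs = 2.7815×10^8 m/s × 7.7720×10^-13 s = 0.216 mm

d ≈ 0.216 mm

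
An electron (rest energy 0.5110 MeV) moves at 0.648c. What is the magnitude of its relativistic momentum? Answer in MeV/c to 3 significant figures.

p ≈ 0.435 MeV/c

γ = 1/√(1 − 0.648²) = 1.3130
p = γβm₀c = 1.3130 × 0.648 × 0.5110 MeV/c = 0.435 MeV/c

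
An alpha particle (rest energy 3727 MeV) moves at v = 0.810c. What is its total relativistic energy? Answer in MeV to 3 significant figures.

E ≈ 6360 MeV

γ = 1/√(1 − 0.810²) = 1.7052
E = γm₀c² = 1.7052 × 3727 MeV = 6360 MeV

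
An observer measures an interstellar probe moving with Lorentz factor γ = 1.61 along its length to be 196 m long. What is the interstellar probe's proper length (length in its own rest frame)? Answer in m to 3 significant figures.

L₀ ≈ 316 m

γ = 1.61 (given)
L₀ = γL = 1.61 × 196 = 316 m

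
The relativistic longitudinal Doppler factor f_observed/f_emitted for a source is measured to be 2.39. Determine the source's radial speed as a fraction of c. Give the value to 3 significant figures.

β ≈ 0.702

f_obs/f_src = √((1+β)/(1−β)) = 2.39  ⇒  (1+β)/(1−β) = 5.7121
β = |1 − D²|/(1 + D²) = |1 − 5.7121|/(1 + 5.7121) = 0.702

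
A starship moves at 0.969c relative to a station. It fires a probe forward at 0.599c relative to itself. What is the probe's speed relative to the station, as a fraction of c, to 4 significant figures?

u ≈ 0.9921c

Relativistic velocity addition: u = (u' + v)/(1 + u'v/c²)
= (0.599 + 0.969)/(1 + 0.599×0.969) = 1.568/1.58043 = 0.9921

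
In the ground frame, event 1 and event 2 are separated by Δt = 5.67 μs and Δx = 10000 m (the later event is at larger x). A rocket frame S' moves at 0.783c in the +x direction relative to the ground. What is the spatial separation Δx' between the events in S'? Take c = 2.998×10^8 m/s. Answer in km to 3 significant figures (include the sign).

Δx' ≈ 13.9 km

γ = 1/√(1 − 0.783²) = 1.6077
Δx' = γ(Δx − vΔt) = 1.6077 × (10000 m − 0.783×(2.998×10^8 m/s)×5.67×10^-6 s)
= 1.6077 × (8669.0 m) = 13.9 km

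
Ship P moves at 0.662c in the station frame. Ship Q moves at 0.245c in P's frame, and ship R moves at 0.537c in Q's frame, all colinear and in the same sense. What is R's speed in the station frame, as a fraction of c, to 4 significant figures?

u ≈ 0.9284c

Compose boost 2: (0.245 + 0.662)/(1 + 0.245×0.662) = 0.9070/1.16219 = 0.780423
Compose boost 3: (0.537 + 0.780423)/(1 + 0.537×0.780423) = 1.31742/1.41909 = 0.9284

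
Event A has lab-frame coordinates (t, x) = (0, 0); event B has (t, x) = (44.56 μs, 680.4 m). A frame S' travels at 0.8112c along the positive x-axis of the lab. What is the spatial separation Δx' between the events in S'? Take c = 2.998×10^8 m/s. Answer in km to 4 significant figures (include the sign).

γ = 1/√(1 − 0.8112²) = 1.71008
Δx' = γ(Δx − vΔt) = 1.71008 × (680.4 m − 0.8112×(2.998×10^8 m/s)×44.56×10^-6 s)
= 1.71008 × (-10156.5 m) = -17.37 km

Δx' ≈ -17.37 km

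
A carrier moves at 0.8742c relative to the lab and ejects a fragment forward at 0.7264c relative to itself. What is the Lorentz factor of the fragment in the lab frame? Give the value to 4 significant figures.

γ ≈ 4.899

u_lab = (0.7264 + 0.8742)/(1 + 0.7264×0.8742) = 1.6006/1.635019 = 0.9789489
γ = 1/√(1 − 0.9789489²) = 4.899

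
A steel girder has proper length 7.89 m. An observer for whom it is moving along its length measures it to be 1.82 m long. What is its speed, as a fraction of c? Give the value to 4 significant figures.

γ = L₀/L = 7.89/1.82 = 4.33516
β = √(1 − 1/γ²) = 0.9730

β ≈ 0.9730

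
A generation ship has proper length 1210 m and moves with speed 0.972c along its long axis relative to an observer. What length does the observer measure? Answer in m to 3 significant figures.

γ = 1/√(1 − 0.972²) = 4.2557
Length contraction: L = L₀/γ = 1210/4.2557 = 284 m

L ≈ 284 m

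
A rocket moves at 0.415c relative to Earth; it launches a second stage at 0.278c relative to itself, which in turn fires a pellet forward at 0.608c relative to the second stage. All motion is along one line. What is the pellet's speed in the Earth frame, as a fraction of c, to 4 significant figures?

u ≈ 0.8923c

Compose boost 2: (0.278 + 0.415)/(1 + 0.278×0.415) = 0.6930/1.11537 = 0.621318
Compose boost 3: (0.608 + 0.621318)/(1 + 0.608×0.621318) = 1.22932/1.37776 = 0.8923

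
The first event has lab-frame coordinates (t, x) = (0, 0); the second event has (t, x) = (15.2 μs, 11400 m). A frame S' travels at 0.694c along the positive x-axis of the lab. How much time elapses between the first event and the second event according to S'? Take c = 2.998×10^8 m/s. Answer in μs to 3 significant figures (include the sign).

Δt' ≈ -15.5 μs

γ = 1/√(1 − 0.694²) = 1.3889
Δt' = γ(Δt − vΔx/c²) = 1.3889 × (15.2 μs − 0.694×11400 m / (2.998×10^8 m/s))
= 1.3889 × (-11.190 μs) = -15.5 μs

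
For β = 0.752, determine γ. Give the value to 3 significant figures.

γ = 1/√(1 − β²) = 1/√(1 − 0.752²) = 1/√(0.43450) = 1.52

γ ≈ 1.52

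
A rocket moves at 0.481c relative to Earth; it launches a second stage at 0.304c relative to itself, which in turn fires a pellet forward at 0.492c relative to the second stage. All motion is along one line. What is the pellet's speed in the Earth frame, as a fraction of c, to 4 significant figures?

Compose boost 2: (0.304 + 0.481)/(1 + 0.304×0.481) = 0.7850/1.14622 = 0.684857
Compose boost 3: (0.492 + 0.684857)/(1 + 0.492×0.684857) = 1.17686/1.33695 = 0.8803

u ≈ 0.8803c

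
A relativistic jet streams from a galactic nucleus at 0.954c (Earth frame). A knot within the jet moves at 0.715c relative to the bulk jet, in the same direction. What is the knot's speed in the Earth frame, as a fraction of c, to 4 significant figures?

u ≈ 0.9922c

Relativistic velocity addition: u = (u' + v)/(1 + u'v/c²)
= (0.715 + 0.954)/(1 + 0.715×0.954) = 1.669/1.68211 = 0.9922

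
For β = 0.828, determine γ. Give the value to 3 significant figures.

γ ≈ 1.78

γ = 1/√(1 − β²) = 1/√(1 − 0.828²) = 1/√(0.31442) = 1.78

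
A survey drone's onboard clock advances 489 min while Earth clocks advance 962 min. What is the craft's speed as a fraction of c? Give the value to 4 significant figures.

β ≈ 0.8612

γ = Δt/τ₀ = 962/489 = 1.96728
β = √(1 − 1/γ²) = √(1 − 1/1.96728²) = 0.8612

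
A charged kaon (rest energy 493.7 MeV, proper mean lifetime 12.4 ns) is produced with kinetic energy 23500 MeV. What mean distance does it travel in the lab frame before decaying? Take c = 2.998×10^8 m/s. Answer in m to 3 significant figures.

γ = 1 + K/(m₀c²) = 1 + 23500/493.7 = 48.600
β = √(1 − 1/γ²) = 0.99979
Dilated lifetime: γτ₀ = 48.600 × 12.4 ns = 602.64 ns
d = βc·γτ₀ = 0.99979 × (2.998×10^8 m/s) × 6.0264×10^-7 s = 181 m

d ≈ 181 m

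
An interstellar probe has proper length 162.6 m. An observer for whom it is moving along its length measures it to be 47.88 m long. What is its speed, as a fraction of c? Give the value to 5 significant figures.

β ≈ 0.95566

γ = L₀/L = 162.6/47.88 = 3.395990
β = √(1 − 1/γ²) = 0.95566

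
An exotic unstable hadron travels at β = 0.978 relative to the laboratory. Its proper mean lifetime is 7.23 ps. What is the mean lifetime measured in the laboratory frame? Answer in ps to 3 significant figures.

γ = 1/√(1 − 0.978²) = 4.7938
Time dilation: Δt = γτ₀ = 4.7938 × 7.23 ps = 34.7 ps

Δt ≈ 34.7 ps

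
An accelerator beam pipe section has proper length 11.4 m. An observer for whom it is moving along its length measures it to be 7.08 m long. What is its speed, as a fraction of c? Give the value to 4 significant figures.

γ = L₀/L = 11.4/7.08 = 1.61017
β = √(1 − 1/γ²) = 0.7838

β ≈ 0.7838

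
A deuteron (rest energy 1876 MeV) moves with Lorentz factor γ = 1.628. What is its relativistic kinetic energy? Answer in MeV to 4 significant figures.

K ≈ 1178 MeV

γ = 1.628 (given)
K = (γ − 1)m₀c² = (1.628 − 1) × 1876 MeV = 0.628000 × 1876 MeV = 1178 MeV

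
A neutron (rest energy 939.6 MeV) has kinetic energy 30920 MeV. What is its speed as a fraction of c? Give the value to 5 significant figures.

γ = 1 + K/(m₀c²) = 1 + 30920/939.6 = 33.90762
β = √(1 − 1/γ²) = 0.99957

β ≈ 0.99957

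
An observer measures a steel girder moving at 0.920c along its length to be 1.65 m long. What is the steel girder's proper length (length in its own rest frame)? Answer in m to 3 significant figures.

γ = 1/√(1 − 0.920²) = 2.5516
L₀ = γL = 2.5516 × 1.65 = 4.21 m

L₀ ≈ 4.21 m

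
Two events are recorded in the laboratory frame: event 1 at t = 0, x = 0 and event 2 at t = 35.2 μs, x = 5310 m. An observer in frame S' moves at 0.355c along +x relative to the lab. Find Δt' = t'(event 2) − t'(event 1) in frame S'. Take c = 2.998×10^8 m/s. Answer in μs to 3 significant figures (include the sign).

γ = 1/√(1 − 0.355²) = 1.0697
Δt' = γ(Δt − vΔx/c²) = 1.0697 × (35.2 μs − 0.355×5310 m / (2.998×10^8 m/s))
= 1.0697 × (28.912 μs) = 30.9 μs

Δt' ≈ 30.9 μs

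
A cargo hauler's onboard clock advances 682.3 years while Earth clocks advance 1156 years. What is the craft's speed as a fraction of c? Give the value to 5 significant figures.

γ = Δt/τ₀ = 1156/682.3 = 1.694269
β = √(1 − 1/γ²) = √(1 − 1/1.694269²) = 0.80724

β ≈ 0.80724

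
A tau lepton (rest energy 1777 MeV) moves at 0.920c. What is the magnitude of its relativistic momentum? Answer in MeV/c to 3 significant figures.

γ = 1/√(1 − 0.920²) = 2.5516
p = γβm₀c = 2.5516 × 0.920 × 1777 MeV/c = 4170 MeV/c

p ≈ 4170 MeV/c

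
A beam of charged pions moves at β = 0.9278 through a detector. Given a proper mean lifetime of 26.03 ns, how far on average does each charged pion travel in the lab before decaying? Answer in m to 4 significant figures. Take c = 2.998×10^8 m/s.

d ≈ 19.41 m

γ = 1/√(1 − 0.9278²) = 2.68040
Dilated lifetime: Δt = γτ₀ = 2.68040 × 26.03 ns = 69.7709 ns
d = vΔt = 0.9278c × 69.7709 ns = 2.78154×10^8 m/s × 6.97709×10^-8 s = 19.41 m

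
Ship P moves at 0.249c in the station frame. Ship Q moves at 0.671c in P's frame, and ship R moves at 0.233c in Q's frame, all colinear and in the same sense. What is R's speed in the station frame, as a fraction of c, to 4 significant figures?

u ≈ 0.8628c

Compose boost 2: (0.671 + 0.249)/(1 + 0.671×0.249) = 0.9200/1.16708 = 0.788293
Compose boost 3: (0.233 + 0.788293)/(1 + 0.233×0.788293) = 1.02129/1.18367 = 0.8628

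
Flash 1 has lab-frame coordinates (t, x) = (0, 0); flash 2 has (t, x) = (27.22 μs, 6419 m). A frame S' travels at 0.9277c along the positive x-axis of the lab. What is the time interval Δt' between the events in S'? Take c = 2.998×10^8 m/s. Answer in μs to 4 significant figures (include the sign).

γ = 1/√(1 − 0.9277²) = 2.67862
Δt' = γ(Δt − vΔx/c²) = 2.67862 × (27.22 μs − 0.9277×6419 m / (2.998×10^8 m/s))
= 2.67862 × (7.35707 μs) = 19.71 μs

Δt' ≈ 19.71 μs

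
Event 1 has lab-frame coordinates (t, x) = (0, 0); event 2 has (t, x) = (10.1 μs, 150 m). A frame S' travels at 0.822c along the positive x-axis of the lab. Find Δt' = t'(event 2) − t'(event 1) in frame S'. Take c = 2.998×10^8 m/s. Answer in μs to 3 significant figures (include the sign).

γ = 1/√(1 − 0.822²) = 1.7560
Δt' = γ(Δt − vΔx/c²) = 1.7560 × (10.1 μs − 0.822×150 m / (2.998×10^8 m/s))
= 1.7560 × (9.6887 μs) = 17.0 μs

Δt' ≈ 17.0 μs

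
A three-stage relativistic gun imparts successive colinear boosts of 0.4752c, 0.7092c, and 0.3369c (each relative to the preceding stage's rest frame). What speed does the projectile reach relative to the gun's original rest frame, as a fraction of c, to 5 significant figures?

Compose boost 2: (0.7092 + 0.4752)/(1 + 0.7092×0.4752) = 1.1844/1.337012 = 0.8858560
Compose boost 3: (0.3369 + 0.8858560)/(1 + 0.3369×0.8858560) = 1.222756/1.298445 = 0.94171

u ≈ 0.94171c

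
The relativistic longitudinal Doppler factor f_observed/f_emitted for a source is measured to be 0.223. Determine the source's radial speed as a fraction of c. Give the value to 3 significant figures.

f_obs/f_src = √((1−β)/(1+β)) = 0.223  ⇒  (1−β)/(1+β) = 0.049729
β = |1 − D²|/(1 + D²) = |1 − 0.049729|/(1 + 0.049729) = 0.905

β ≈ 0.905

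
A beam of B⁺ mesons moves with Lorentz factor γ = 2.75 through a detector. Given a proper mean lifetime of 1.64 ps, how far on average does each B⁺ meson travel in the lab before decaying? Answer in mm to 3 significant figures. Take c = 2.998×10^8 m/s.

β = √(1 − 1/γ²) = √(1 − 1/2.75²) = 0.93154
Dilated lifetime: Δt = γτ₀ = 2.75 × 1.64 ps = 4.5100 ps
d = vΔt = 0.93154c × 4.5100 ps = 2.7928×10^8 m/s × 4.5100×10^-12 s = 1.26 mm

d ≈ 1.26 mm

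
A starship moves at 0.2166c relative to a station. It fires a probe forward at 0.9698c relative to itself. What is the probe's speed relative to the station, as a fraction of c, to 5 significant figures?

u ≈ 0.98045c

Relativistic velocity addition: u = (u' + v)/(1 + u'v/c²)
= (0.9698 + 0.2166)/(1 + 0.9698×0.2166) = 1.1864/1.210059 = 0.98045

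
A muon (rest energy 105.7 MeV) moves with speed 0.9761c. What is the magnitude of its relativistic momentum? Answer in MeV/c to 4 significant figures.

p ≈ 474.8 MeV/c

γ = 1/√(1 − 0.9761²) = 4.60147
p = γβm₀c = 4.60147 × 0.9761 × 105.7 MeV/c = 474.8 MeV/c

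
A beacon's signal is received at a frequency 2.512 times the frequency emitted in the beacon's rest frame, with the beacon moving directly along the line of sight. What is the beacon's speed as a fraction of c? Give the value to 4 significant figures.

f_obs/f_src = √((1+β)/(1−β)) = 2.512  ⇒  (1+β)/(1−β) = 6.31014
β = |1 − D²|/(1 + D²) = |1 − 6.31014|/(1 + 6.31014) = 0.7264

β ≈ 0.7264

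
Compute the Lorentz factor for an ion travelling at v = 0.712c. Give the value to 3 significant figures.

γ ≈ 1.42

γ = 1/√(1 − β²) = 1/√(1 − 0.712²) = 1/√(0.49306) = 1.42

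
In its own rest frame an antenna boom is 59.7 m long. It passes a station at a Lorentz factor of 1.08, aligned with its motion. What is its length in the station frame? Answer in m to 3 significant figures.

L ≈ 55.3 m

γ = 1.08 (given)
Length contraction: L = L₀/γ = 59.7/1.08 = 55.3 m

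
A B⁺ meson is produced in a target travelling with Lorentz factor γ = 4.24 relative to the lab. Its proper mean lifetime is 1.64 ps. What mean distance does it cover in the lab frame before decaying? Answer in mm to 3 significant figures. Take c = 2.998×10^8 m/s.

β = √(1 − 1/γ²) = √(1 − 1/4.24²) = 0.97179
Dilated lifetime: Δt = γτ₀ = 4.24 × 1.64 ps = 6.9536 ps
d = vΔt = 0.97179c × 6.9536 ps = 2.9134×10^8 m/s × 6.9536×10^-12 s = 2.03 mm

d ≈ 2.03 mm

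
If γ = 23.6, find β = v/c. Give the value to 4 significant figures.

β = √(1 − 1/γ²) = √(1 − 1/23.6²) = √(0.998205) = 0.9991

β ≈ 0.9991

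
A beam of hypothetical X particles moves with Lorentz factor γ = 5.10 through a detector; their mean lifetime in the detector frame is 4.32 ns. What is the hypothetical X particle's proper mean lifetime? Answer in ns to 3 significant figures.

γ = 5.10 (given)
Proper time: τ₀ = Δt/γ = 4.32/5.10 = 0.847 ns

τ₀ ≈ 0.847 ns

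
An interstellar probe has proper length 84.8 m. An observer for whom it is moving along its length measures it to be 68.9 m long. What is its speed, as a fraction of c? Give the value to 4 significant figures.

β ≈ 0.5830

γ = L₀/L = 84.8/68.9 = 1.23077
β = √(1 − 1/γ²) = 0.5830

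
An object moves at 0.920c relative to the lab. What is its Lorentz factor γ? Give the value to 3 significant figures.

γ ≈ 2.55

γ = 1/√(1 − β²) = 1/√(1 − 0.920²) = 1/√(0.15360) = 2.55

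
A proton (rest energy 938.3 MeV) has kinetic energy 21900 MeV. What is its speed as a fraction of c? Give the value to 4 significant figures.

γ = 1 + K/(m₀c²) = 1 + 21900/938.3 = 24.3401
β = √(1 − 1/γ²) = 0.9992

β ≈ 0.9992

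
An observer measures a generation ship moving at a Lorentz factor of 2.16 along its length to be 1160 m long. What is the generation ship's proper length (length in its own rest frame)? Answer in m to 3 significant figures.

γ = 2.16 (given)
L₀ = γL = 2.16 × 1160 = 2510 m

L₀ ≈ 2510 m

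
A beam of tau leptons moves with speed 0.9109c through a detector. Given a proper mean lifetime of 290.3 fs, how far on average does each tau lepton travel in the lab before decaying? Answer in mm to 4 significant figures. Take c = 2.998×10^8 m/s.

γ = 1/√(1 − 0.9109²) = 2.42350
Dilated lifetime: Δt = γτ₀ = 2.42350 × 290.3 fs = 703.541 fs
d = vΔt = 0.9109c × 703.541 fs = 2.73088×10^8 m/s × 7.03541×10^-13 s = 0.1921 mm

d ≈ 0.1921 mm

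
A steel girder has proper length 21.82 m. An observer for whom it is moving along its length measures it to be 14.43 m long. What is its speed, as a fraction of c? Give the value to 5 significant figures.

γ = L₀/L = 21.82/14.43 = 1.512128
β = √(1 − 1/γ²) = 0.75010

β ≈ 0.75010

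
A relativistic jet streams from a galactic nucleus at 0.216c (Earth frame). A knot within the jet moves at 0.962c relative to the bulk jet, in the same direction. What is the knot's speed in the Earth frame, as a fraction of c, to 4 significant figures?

Relativistic velocity addition: u = (u' + v)/(1 + u'v/c²)
= (0.962 + 0.216)/(1 + 0.962×0.216) = 1.178/1.20779 = 0.9753

u ≈ 0.9753c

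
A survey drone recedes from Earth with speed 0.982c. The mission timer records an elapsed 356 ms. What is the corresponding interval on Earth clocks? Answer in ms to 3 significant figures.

γ = 1/√(1 − 0.982²) = 5.2943
Time dilation: Δt = γτ₀ = 5.2943 × 356 ms = 1880 ms

Δt ≈ 1880 ms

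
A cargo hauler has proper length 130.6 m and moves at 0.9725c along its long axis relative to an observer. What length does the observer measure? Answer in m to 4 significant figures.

L ≈ 30.42 m

γ = 1/√(1 − 0.9725²) = 4.29364
Length contraction: L = L₀/γ = 130.6/4.29364 = 30.42 m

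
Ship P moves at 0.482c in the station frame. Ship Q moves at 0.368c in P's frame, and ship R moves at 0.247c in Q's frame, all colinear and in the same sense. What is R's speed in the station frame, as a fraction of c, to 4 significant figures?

u ≈ 0.8223c

Compose boost 2: (0.368 + 0.482)/(1 + 0.368×0.482) = 0.8500/1.17738 = 0.721944
Compose boost 3: (0.247 + 0.721944)/(1 + 0.247×0.721944) = 0.968944/1.17832 = 0.8223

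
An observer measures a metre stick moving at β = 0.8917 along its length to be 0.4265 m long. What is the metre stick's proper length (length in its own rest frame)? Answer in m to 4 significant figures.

γ = 1/√(1 − 0.8917²) = 2.20933
L₀ = γL = 2.20933 × 0.4265 = 0.9423 m

L₀ ≈ 0.9423 m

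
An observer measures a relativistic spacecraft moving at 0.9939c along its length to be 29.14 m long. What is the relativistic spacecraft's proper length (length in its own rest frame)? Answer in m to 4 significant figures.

L₀ ≈ 264.2 m

γ = 1/√(1 − 0.9939²) = 9.06741
L₀ = γL = 9.06741 × 29.14 = 264.2 m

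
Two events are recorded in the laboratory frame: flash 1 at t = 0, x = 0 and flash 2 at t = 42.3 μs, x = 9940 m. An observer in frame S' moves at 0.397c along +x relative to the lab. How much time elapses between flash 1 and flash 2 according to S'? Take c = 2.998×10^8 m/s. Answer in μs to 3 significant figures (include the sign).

γ = 1/√(1 − 0.397²) = 1.0895
Δt' = γ(Δt − vΔx/c²) = 1.0895 × (42.3 μs − 0.397×9940 m / (2.998×10^8 m/s))
= 1.0895 × (29.137 μs) = 31.7 μs

Δt' ≈ 31.7 μs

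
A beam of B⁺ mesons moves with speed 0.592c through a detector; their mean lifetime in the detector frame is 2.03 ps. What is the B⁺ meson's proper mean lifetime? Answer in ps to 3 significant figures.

γ = 1/√(1 − 0.592²) = 1.2408
Proper time: τ₀ = Δt/γ = 2.03/1.2408 = 1.64 ps

τ₀ ≈ 1.64 ps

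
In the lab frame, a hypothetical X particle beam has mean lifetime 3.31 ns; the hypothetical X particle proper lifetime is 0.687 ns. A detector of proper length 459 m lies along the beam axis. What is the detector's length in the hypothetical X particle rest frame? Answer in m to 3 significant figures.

Time dilation ⇒ γ = Δt/τ₀ = 3.31/0.687 = 4.8180
Length contraction: L = L₀/γ = 459/4.8180 = 95.3 m

L ≈ 95.3 m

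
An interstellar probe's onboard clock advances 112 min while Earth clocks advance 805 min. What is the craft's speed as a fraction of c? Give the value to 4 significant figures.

β ≈ 0.9903

γ = Δt/τ₀ = 805/112 = 7.18750
β = √(1 − 1/γ²) = √(1 − 1/7.18750²) = 0.9903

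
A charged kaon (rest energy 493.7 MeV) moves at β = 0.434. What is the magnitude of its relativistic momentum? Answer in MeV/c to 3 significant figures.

γ = 1/√(1 − 0.434²) = 1.1100
p = γβm₀c = 1.1100 × 0.434 × 493.7 MeV/c = 238 MeV/c

p ≈ 238 MeV/c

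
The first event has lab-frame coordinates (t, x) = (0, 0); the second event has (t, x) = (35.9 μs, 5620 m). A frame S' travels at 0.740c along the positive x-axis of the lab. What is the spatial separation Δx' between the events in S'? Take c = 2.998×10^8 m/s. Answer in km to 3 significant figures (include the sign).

Δx' ≈ -3.49 km

γ = 1/√(1 − 0.740²) = 1.4868
Δx' = γ(Δx − vΔt) = 1.4868 × (5620 m − 0.740×(2.998×10^8 m/s)×35.9×10^-6 s)
= 1.4868 × (-2344.5 m) = -3.49 km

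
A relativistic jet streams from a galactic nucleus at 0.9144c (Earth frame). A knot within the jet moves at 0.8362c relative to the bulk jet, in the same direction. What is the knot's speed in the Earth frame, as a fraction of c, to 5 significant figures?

Relativistic velocity addition: u = (u' + v)/(1 + u'v/c²)
= (0.8362 + 0.9144)/(1 + 0.8362×0.9144) = 1.7506/1.764621 = 0.99205

u ≈ 0.99205c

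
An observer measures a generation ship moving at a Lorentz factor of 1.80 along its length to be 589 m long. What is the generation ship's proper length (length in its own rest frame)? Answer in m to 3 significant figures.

L₀ ≈ 1060 m

γ = 1.80 (given)
L₀ = γL = 1.80 × 589 = 1060 m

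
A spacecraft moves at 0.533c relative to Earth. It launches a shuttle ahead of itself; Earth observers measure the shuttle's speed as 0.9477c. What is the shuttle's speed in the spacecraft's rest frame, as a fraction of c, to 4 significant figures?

u' ≈ 0.8380c

Inverse velocity addition: u' = (u − v)/(1 − uv/c²)
= (0.9477 − 0.533)/(1 − 0.9477×0.533) = 0.4147/0.494876 = 0.8380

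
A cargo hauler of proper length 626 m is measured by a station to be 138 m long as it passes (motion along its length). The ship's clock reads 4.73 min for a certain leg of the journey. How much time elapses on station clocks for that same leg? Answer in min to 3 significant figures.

Δt ≈ 21.5 min

Length contraction ⇒ γ = L₀/L = 626/138 = 4.5362
Time dilation: Δt = γτ₀ = 4.5362 × 4.73 min = 21.5 min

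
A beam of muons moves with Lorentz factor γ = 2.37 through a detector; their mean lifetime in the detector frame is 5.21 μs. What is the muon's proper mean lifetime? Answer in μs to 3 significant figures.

γ = 2.37 (given)
Proper time: τ₀ = Δt/γ = 5.21/2.37 = 2.20 μs

τ₀ ≈ 2.20 μs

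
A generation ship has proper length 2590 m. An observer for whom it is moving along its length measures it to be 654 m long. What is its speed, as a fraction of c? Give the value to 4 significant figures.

γ = L₀/L = 2590/654 = 3.96024
β = √(1 − 1/γ²) = 0.9676

β ≈ 0.9676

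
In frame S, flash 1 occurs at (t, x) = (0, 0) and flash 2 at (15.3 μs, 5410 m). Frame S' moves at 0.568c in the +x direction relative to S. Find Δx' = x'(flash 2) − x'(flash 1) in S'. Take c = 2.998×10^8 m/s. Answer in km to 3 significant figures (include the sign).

Δx' ≈ 3.41 km

γ = 1/√(1 − 0.568²) = 1.2150
Δx' = γ(Δx − vΔt) = 1.2150 × (5410 m − 0.568×(2.998×10^8 m/s)×15.3×10^-6 s)
= 1.2150 × (2804.6 m) = 3.41 km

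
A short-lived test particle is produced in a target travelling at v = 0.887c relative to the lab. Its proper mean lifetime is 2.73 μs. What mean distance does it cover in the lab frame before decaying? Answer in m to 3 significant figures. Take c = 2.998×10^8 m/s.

d ≈ 1570 m

γ = 1/√(1 − 0.887²) = 2.1656
Dilated lifetime: Δt = γτ₀ = 2.1656 × 2.73 μs = 5.9120 μs
d = vΔt = 0.887c × 5.9120 μs = 2.6592×10^8 m/s × 5.9120×10^-6 s = 1570 m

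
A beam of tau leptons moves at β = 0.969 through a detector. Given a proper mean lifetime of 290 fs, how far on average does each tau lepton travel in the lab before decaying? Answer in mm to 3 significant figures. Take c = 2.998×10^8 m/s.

γ = 1/√(1 − 0.969²) = 4.0476
Dilated lifetime: Δt = γτ₀ = 4.0476 × 290 fs = 1173.8 fs
d = vΔt = 0.969c × 1173.8 fs = 2.9051×10^8 m/s × 1.1738×10^-12 s = 0.341 mm

d ≈ 0.341 mm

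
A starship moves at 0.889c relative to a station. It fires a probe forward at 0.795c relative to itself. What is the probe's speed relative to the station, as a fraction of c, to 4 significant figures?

Relativistic velocity addition: u = (u' + v)/(1 + u'v/c²)
= (0.795 + 0.889)/(1 + 0.795×0.889) = 1.684/1.70676 = 0.9867

u ≈ 0.9867c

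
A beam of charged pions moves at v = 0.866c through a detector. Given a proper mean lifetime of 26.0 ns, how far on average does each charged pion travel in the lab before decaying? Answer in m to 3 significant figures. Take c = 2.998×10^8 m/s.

γ = 1/√(1 − 0.866²) = 1.9998
Dilated lifetime: Δt = γτ₀ = 1.9998 × 26.0 ns = 51.995 ns
d = vΔt = 0.866c × 51.995 ns = 2.5963×10^8 m/s × 5.1995×10^-8 s = 13.5 m

d ≈ 13.5 m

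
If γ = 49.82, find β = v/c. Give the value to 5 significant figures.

β = √(1 − 1/γ²) = √(1 − 1/49.82²) = √(0.9995971) = 0.99980

β ≈ 0.99980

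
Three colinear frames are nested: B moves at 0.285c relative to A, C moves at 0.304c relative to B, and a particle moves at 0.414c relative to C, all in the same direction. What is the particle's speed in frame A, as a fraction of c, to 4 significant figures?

Compose boost 2: (0.304 + 0.285)/(1 + 0.304×0.285) = 0.5890/1.08664 = 0.542038
Compose boost 3: (0.414 + 0.542038)/(1 + 0.414×0.542038) = 0.956038/1.22440 = 0.7808

u ≈ 0.7808c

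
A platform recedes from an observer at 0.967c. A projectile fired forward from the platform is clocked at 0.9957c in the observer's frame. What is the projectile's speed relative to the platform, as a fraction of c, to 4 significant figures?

u' ≈ 0.7724c

Inverse velocity addition: u' = (u − v)/(1 − uv/c²)
= (0.9957 − 0.967)/(1 − 0.9957×0.967) = 0.02870/0.0371581 = 0.7724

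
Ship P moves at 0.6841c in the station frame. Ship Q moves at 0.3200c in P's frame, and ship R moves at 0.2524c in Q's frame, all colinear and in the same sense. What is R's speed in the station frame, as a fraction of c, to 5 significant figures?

u ≈ 0.89093c

Compose boost 2: (0.3200 + 0.6841)/(1 + 0.3200×0.6841) = 1.0041/1.218912 = 0.8237674
Compose boost 3: (0.2524 + 0.8237674)/(1 + 0.2524×0.8237674) = 1.076167/1.207919 = 0.89093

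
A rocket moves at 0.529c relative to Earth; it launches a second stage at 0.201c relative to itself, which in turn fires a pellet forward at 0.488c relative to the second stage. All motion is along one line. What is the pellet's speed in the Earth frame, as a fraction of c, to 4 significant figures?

u ≈ 0.8683c

Compose boost 2: (0.201 + 0.529)/(1 + 0.201×0.529) = 0.7300/1.10633 = 0.659840
Compose boost 3: (0.488 + 0.659840)/(1 + 0.488×0.659840) = 1.14784/1.32200 = 0.8683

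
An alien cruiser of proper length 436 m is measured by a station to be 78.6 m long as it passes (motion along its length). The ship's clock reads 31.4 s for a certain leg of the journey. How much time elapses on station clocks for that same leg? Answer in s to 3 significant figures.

Length contraction ⇒ γ = L₀/L = 436/78.6 = 5.5471
Time dilation: Δt = γτ₀ = 5.5471 × 31.4 s = 174 s

Δt ≈ 174 s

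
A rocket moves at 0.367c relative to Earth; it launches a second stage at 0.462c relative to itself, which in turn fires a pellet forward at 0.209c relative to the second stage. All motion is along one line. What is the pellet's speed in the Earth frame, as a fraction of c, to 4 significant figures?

Compose boost 2: (0.462 + 0.367)/(1 + 0.462×0.367) = 0.8290/1.16955 = 0.708817
Compose boost 3: (0.209 + 0.708817)/(1 + 0.209×0.708817) = 0.917817/1.14814 = 0.7994

u ≈ 0.7994c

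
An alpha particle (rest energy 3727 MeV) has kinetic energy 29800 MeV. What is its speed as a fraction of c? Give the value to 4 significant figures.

β ≈ 0.9938

γ = 1 + K/(m₀c²) = 1 + 29800/3727 = 8.99571
β = √(1 − 1/γ²) = 0.9938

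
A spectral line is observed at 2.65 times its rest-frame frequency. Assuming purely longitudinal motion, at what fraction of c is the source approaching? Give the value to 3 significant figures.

f_obs/f_src = √((1+β)/(1−β)) = 2.65  ⇒  (1+β)/(1−β) = 7.0225
β = |1 − D²|/(1 + D²) = |1 − 7.0225|/(1 + 7.0225) = 0.751

β ≈ 0.751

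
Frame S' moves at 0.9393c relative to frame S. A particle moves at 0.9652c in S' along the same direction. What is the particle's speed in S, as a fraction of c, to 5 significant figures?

u ≈ 0.99889c

Relativistic velocity addition: u = (u' + v)/(1 + u'v/c²)
= (0.9652 + 0.9393)/(1 + 0.9652×0.9393) = 1.9045/1.906612 = 0.99889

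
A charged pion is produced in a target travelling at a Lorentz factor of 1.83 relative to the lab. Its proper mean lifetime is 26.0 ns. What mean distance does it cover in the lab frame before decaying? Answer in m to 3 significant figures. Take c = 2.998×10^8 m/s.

d ≈ 11.9 m

β = √(1 − 1/γ²) = √(1 − 1/1.83²) = 0.83749
Dilated lifetime: Δt = γτ₀ = 1.83 × 26.0 ns = 47.580 ns
d = vΔt = 0.83749c × 47.580 ns = 2.5108×10^8 m/s × 4.7580×10^-8 s = 11.9 m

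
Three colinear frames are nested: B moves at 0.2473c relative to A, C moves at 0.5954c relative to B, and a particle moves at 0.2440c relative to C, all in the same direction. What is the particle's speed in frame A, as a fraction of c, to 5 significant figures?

u ≈ 0.82982c

Compose boost 2: (0.5954 + 0.2473)/(1 + 0.5954×0.2473) = 0.84270/1.147242 = 0.7345440
Compose boost 3: (0.2440 + 0.7345440)/(1 + 0.2440×0.7345440) = 0.9785440/1.179229 = 0.82982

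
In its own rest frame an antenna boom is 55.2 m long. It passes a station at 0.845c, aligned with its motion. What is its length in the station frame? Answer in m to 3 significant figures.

L ≈ 29.5 m

γ = 1/√(1 − 0.845²) = 1.8700
Length contraction: L = L₀/γ = 55.2/1.8700 = 29.5 m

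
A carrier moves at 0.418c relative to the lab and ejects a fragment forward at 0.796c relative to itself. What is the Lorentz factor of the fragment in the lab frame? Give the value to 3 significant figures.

γ ≈ 2.42

u_lab = (0.796 + 0.418)/(1 + 0.796×0.418) = 1.214/1.33273 = 0.910914
γ = 1/√(1 − 0.910914²) = 2.42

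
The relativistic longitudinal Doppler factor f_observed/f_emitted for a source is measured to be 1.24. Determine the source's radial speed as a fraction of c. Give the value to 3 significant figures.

f_obs/f_src = √((1+β)/(1−β)) = 1.24  ⇒  (1+β)/(1−β) = 1.5376
β = |1 − D²|/(1 + D²) = |1 − 1.5376|/(1 + 1.5376) = 0.212

β ≈ 0.212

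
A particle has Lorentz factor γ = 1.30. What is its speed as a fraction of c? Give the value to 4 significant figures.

β ≈ 0.6390

β = √(1 − 1/γ²) = √(1 − 1/1.30²) = √(0.408284) = 0.6390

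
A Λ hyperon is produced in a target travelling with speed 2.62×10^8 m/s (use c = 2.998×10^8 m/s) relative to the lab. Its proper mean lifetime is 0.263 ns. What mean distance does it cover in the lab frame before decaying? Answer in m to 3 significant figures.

β = v/c = 2.62×10^8 / 2.998×10^8 = 0.87392
γ = 1/√(1 − 0.87392²) = 2.0573
Dilated lifetime: Δt = γτ₀ = 2.0573 × 0.263 ns = 0.54107 ns
d = vΔt = 0.87392c × 0.54107 ns = 2.6200×10^8 m/s × 5.4107×10^-10 s = 0.142 m

d ≈ 0.142 m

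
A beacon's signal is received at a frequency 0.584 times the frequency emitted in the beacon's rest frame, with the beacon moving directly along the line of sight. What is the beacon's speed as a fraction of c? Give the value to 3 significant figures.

β ≈ 0.491

f_obs/f_src = √((1−β)/(1+β)) = 0.584  ⇒  (1−β)/(1+β) = 0.34106
β = |1 − D²|/(1 + D²) = |1 − 0.34106|/(1 + 0.34106) = 0.491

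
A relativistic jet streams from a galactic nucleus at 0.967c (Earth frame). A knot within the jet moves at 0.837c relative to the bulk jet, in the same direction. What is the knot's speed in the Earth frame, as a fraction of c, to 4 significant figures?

Relativistic velocity addition: u = (u' + v)/(1 + u'v/c²)
= (0.837 + 0.967)/(1 + 0.837×0.967) = 1.804/1.80938 = 0.9970

u ≈ 0.9970c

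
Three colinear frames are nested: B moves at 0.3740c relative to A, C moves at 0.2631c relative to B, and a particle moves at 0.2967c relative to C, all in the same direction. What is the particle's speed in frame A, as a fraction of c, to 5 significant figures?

Compose boost 2: (0.2631 + 0.3740)/(1 + 0.2631×0.3740) = 0.63710/1.098399 = 0.5800258
Compose boost 3: (0.2967 + 0.5800258)/(1 + 0.2967×0.5800258) = 0.8767258/1.172094 = 0.74800

u ≈ 0.74800c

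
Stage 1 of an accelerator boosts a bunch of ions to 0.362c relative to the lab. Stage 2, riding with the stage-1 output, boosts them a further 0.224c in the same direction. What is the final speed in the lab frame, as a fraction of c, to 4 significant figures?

u ≈ 0.5420c

Compose boost 2: (0.224 + 0.362)/(1 + 0.224×0.362) = 0.5860/1.08109 = 0.5420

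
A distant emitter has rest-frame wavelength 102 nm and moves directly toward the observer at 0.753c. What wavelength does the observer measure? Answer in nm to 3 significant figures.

λ_obs ≈ 38.3 nm

Relativistic Doppler: λ_obs = λ_src √((1−β)/(1+β))
= 102 × √(0.24700/1.7530) = 102 × 0.37537 = 38.3 nm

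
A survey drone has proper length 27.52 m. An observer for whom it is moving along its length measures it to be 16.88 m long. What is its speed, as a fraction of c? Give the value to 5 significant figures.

β ≈ 0.78979

γ = L₀/L = 27.52/16.88 = 1.630332
β = √(1 − 1/γ²) = 0.78979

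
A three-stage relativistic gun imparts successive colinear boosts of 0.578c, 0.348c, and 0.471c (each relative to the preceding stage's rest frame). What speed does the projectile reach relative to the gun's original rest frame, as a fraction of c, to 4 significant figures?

Compose boost 2: (0.348 + 0.578)/(1 + 0.348×0.578) = 0.9260/1.20114 = 0.770932
Compose boost 3: (0.471 + 0.770932)/(1 + 0.471×0.770932) = 1.24193/1.36311 = 0.9111

u ≈ 0.9111c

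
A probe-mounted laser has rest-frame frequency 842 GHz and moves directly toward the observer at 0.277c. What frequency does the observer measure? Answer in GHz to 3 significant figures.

Relativistic Doppler: f_obs = f_src √((1+β)/(1−β))
= 842 × √(1.2770/0.72300) = 842 × 1.3290 = 1120 GHz

f_obs ≈ 1120 GHz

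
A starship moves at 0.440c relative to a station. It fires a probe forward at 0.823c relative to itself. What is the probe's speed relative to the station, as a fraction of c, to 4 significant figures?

u ≈ 0.9272c

Relativistic velocity addition: u = (u' + v)/(1 + u'v/c²)
= (0.823 + 0.440)/(1 + 0.823×0.440) = 1.263/1.36212 = 0.9272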